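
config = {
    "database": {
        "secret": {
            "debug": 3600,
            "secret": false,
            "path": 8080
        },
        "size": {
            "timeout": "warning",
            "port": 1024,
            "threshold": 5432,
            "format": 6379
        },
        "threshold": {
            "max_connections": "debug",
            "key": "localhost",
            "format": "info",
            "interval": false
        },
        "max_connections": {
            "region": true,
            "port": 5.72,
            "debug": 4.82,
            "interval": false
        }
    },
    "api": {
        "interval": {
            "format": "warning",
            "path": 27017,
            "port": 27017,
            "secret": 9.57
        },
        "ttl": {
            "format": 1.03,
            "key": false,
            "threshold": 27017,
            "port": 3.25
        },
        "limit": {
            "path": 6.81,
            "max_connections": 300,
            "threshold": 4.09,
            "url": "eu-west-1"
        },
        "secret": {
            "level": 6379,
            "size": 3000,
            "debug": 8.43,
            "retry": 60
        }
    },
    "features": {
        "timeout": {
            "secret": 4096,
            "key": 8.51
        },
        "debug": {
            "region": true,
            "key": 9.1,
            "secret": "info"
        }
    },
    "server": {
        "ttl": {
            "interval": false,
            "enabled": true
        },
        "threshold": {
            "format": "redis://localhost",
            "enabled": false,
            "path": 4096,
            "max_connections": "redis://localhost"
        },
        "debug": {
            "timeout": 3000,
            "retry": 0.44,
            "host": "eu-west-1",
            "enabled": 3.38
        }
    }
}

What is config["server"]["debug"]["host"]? "eu-west-1"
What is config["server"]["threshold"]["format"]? "redis://localhost"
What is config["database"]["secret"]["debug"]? 3600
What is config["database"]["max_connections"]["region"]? True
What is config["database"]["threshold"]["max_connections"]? "debug"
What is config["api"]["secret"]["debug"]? 8.43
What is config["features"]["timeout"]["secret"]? 4096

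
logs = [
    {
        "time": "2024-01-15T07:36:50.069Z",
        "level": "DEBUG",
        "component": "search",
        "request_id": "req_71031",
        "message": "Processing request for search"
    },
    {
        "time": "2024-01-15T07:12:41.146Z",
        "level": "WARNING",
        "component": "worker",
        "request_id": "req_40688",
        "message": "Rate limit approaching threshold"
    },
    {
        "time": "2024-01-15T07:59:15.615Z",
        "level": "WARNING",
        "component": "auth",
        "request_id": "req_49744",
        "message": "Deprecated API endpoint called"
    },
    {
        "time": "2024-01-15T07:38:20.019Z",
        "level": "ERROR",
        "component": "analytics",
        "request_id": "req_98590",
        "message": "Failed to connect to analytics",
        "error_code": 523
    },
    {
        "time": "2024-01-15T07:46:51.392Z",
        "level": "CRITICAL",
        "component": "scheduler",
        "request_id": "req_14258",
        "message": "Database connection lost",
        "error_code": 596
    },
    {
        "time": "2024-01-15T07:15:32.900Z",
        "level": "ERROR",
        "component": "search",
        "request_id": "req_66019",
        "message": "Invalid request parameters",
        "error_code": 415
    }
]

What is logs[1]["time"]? "2024-01-15T07:12:41.146Z"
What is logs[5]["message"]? "Invalid request parameters"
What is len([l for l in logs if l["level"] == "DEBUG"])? 1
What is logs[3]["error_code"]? 523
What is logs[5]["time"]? "2024-01-15T07:15:32.900Z"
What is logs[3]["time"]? "2024-01-15T07:38:20.019Z"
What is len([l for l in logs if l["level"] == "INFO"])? 0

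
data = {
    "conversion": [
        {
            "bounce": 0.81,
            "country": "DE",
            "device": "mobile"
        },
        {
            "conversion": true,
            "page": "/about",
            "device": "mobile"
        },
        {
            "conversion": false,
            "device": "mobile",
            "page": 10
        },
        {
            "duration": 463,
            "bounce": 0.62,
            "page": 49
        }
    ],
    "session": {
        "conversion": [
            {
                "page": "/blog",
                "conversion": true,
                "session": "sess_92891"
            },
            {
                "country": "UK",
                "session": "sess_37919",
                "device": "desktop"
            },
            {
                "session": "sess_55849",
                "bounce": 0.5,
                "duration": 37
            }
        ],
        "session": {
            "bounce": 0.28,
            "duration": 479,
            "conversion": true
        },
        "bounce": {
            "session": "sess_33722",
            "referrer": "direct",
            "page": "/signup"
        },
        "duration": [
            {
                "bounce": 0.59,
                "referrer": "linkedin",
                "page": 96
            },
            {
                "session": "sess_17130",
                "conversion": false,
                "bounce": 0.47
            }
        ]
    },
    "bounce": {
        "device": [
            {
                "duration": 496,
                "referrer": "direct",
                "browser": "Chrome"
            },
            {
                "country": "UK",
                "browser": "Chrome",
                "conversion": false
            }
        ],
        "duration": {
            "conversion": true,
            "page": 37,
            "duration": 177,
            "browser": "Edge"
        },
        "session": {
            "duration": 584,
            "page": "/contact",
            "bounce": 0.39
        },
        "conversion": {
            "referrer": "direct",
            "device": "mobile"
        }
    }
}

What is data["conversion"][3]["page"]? 49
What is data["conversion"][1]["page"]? "/about"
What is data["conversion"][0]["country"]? "DE"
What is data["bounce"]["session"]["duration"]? 584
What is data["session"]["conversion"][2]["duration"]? 37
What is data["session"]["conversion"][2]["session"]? "sess_55849"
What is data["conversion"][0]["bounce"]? 0.81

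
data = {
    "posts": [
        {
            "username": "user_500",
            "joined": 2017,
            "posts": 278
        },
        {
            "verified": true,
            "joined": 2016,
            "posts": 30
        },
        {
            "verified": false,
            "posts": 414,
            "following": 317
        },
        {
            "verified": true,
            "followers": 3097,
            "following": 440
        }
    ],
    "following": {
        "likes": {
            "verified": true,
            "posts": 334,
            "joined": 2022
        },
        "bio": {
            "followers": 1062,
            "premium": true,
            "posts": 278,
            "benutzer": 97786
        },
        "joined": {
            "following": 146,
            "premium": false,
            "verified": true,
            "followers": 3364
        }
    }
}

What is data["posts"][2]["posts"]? 414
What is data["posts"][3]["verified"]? True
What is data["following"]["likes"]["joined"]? 2022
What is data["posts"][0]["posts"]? 278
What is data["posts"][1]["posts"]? 30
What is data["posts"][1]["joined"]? 2016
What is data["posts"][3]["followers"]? 3097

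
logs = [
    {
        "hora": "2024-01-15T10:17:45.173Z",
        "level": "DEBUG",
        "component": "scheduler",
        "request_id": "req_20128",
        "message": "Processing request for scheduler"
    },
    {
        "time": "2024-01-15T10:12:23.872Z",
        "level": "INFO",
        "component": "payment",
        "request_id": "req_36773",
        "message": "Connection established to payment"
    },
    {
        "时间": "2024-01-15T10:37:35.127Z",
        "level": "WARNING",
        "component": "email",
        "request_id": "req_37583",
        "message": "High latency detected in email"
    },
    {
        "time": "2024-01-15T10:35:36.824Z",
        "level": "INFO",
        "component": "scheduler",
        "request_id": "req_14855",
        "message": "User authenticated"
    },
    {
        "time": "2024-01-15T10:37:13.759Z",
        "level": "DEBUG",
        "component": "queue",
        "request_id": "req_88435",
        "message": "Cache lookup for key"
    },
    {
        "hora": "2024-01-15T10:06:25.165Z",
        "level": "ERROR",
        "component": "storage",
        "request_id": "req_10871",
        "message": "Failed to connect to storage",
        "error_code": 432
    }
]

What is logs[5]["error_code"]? 432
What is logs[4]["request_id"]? "req_88435"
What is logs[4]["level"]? "DEBUG"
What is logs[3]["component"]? "scheduler"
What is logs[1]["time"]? "2024-01-15T10:12:23.872Z"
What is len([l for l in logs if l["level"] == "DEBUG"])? 2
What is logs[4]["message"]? "Cache lookup for key"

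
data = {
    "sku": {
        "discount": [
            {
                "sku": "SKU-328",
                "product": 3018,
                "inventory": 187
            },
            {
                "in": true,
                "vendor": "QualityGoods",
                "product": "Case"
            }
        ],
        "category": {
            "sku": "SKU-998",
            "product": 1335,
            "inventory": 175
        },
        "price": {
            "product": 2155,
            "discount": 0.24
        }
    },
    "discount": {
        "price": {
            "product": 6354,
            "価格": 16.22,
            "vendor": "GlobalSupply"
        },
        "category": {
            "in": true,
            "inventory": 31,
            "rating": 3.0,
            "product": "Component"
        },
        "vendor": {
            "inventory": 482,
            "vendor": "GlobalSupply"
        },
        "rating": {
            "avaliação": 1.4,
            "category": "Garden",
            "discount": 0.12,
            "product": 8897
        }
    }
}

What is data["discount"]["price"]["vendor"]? "GlobalSupply"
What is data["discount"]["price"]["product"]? 6354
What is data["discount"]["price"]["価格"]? 16.22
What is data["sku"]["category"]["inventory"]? 175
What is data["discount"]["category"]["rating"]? 3.0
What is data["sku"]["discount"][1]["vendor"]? "QualityGoods"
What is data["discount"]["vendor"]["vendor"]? "GlobalSupply"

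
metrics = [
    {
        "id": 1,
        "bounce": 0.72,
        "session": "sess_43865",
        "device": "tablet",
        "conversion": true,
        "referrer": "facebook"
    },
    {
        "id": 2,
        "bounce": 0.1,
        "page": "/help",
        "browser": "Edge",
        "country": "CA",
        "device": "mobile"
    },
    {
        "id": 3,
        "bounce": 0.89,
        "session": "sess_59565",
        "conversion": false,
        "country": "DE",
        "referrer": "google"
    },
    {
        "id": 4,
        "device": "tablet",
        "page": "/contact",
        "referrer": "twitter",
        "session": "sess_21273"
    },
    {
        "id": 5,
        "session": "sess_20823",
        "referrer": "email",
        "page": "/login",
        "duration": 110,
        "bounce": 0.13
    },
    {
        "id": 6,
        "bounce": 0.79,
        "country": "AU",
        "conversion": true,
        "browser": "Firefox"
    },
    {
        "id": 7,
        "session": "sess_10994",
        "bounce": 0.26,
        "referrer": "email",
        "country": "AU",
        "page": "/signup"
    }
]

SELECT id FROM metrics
[1, 2, 3, 4, 5, 6, 7]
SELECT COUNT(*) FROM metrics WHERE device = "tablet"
2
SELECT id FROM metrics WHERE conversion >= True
[1, 6]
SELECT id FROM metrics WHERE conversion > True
[]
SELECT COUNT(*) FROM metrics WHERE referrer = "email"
2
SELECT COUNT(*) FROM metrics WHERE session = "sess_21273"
1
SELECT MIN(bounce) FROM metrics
0.1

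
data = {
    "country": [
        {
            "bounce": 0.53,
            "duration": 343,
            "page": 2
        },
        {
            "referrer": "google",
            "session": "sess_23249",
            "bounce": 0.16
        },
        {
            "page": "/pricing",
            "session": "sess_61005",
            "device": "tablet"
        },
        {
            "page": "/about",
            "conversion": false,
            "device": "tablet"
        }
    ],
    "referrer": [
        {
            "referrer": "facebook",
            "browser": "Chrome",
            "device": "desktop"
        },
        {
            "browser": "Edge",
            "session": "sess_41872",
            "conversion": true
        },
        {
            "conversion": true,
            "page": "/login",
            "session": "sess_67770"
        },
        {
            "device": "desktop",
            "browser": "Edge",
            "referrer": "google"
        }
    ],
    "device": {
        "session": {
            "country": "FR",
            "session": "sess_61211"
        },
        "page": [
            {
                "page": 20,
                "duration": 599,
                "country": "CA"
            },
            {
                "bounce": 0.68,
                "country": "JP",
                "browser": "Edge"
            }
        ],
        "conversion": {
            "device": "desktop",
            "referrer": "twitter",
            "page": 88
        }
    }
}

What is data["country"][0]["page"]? 2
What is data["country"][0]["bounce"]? 0.53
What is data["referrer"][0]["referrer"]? "facebook"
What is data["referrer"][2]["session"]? "sess_67770"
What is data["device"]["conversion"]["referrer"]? "twitter"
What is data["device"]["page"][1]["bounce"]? 0.68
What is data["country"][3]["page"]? "/about"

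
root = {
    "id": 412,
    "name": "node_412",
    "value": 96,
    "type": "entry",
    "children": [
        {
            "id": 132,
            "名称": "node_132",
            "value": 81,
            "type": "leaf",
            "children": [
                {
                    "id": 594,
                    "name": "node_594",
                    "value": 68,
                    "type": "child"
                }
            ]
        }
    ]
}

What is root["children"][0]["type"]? "leaf"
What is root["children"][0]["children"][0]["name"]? "node_594"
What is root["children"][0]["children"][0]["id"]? 594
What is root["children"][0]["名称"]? "node_132"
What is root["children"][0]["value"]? 81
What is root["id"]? 412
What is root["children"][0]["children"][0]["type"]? "child"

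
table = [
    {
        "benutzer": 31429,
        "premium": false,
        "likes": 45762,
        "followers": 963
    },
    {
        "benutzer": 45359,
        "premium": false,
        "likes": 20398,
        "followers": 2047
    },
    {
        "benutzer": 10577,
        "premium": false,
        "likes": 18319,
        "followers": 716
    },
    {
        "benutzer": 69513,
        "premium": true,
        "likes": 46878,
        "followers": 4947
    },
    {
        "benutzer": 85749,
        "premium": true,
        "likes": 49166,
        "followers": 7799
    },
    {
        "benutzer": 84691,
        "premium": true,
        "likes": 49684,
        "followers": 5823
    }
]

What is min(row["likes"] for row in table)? 18319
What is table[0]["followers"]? 963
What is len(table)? 6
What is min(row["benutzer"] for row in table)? 10577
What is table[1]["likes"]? 20398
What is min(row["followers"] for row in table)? 716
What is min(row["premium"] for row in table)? False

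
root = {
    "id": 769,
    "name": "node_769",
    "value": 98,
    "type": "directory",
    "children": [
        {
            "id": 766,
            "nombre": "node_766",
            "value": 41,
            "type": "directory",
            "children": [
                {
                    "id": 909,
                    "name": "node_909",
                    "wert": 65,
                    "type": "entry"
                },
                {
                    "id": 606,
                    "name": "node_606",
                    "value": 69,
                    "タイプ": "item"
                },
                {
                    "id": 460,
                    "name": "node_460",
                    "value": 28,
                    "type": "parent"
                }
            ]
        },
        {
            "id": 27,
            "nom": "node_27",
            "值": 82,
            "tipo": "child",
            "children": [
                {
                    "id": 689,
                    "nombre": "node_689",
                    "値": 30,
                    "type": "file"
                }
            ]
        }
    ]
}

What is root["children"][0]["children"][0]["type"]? "entry"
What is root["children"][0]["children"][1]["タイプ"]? "item"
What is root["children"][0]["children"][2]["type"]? "parent"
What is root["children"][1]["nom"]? "node_27"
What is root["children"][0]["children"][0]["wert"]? 65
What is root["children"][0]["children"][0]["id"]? 909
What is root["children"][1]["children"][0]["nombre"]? "node_689"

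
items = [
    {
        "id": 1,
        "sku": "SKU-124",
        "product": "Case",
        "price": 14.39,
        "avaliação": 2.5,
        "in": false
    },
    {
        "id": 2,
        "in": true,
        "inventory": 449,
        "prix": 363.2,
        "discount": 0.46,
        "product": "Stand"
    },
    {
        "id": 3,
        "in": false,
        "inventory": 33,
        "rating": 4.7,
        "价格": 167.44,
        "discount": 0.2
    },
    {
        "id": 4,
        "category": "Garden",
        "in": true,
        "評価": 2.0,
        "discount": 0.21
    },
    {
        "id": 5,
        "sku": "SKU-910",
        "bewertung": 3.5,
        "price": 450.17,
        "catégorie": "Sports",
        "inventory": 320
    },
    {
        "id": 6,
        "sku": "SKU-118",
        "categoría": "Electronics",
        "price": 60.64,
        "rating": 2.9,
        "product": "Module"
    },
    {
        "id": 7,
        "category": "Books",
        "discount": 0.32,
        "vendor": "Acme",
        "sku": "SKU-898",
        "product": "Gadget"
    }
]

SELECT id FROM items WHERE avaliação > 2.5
[]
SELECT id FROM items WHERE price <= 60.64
[1, 6]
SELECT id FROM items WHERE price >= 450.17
[5]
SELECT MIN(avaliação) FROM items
2.5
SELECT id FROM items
[1, 2, 3, 4, 5, 6, 7]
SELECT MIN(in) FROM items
False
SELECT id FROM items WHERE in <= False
[1, 3]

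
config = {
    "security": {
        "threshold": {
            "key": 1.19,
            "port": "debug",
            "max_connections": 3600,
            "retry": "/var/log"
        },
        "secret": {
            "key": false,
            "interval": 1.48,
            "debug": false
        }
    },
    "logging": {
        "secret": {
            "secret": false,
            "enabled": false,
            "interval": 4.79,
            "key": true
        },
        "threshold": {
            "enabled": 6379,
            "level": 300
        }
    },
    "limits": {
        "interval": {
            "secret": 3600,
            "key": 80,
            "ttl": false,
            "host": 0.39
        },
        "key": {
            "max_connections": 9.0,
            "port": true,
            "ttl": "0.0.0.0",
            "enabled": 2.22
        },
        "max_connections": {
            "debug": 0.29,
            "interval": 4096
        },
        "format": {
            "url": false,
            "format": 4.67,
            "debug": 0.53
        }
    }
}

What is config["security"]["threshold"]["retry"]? "/var/log"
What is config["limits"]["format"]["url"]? False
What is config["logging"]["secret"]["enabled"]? False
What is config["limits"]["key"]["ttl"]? "0.0.0.0"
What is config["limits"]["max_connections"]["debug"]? 0.29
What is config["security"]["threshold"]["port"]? "debug"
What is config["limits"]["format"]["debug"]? 0.53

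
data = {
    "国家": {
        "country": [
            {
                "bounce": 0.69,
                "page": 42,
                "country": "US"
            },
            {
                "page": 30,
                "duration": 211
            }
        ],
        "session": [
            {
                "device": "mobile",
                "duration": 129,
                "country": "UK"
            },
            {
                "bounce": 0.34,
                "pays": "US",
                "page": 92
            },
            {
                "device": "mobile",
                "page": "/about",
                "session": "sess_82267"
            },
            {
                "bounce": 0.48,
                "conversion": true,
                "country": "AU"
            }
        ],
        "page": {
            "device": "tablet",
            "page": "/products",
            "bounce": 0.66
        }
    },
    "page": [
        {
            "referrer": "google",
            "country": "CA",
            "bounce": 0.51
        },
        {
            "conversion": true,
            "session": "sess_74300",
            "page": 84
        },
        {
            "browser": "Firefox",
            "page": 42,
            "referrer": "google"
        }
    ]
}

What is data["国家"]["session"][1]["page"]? 92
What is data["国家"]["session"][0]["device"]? "mobile"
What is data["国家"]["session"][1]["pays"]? "US"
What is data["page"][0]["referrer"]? "google"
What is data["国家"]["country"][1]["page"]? 30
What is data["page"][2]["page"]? 42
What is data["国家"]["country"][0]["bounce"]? 0.69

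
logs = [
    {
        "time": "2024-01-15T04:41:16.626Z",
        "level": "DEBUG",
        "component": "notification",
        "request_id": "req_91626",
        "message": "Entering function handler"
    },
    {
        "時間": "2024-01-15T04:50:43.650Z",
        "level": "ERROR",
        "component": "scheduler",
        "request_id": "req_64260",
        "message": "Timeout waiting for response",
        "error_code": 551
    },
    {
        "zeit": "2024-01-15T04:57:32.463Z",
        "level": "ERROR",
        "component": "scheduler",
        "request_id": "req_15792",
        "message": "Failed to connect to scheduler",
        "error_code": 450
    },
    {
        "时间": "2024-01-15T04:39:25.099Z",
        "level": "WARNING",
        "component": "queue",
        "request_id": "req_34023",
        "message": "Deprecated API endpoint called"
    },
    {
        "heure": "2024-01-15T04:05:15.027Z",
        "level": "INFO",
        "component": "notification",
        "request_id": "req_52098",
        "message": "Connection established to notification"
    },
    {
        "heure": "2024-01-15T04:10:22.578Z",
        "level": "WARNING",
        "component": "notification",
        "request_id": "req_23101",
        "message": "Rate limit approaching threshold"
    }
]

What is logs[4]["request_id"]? "req_52098"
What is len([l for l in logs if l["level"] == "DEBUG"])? 1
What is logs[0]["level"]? "DEBUG"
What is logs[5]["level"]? "WARNING"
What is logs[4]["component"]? "notification"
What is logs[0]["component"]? "notification"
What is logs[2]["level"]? "ERROR"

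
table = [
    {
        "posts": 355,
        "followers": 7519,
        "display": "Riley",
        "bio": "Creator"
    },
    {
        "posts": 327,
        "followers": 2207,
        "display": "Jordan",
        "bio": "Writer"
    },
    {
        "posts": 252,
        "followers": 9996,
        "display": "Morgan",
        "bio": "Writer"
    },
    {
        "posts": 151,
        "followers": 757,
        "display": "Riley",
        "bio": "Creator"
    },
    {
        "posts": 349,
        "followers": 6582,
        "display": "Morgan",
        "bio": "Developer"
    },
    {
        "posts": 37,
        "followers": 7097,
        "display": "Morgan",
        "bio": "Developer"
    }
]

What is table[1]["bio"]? "Writer"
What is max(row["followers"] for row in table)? 9996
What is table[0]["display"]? "Riley"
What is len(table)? 6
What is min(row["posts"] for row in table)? 37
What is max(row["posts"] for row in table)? 355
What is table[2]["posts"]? 252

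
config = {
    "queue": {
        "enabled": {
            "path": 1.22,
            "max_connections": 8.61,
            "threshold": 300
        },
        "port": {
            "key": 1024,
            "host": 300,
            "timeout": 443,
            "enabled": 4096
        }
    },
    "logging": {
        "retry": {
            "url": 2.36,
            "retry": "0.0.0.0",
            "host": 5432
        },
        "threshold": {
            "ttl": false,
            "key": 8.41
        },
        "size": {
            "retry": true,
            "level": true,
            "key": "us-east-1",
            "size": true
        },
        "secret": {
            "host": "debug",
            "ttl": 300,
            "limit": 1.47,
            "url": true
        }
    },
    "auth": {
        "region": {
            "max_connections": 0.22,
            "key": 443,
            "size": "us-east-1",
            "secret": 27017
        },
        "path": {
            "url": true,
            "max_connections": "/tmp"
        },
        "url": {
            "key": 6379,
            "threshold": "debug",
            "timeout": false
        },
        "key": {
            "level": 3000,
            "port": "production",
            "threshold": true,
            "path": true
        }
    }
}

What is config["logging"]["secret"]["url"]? True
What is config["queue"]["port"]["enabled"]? 4096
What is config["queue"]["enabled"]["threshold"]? 300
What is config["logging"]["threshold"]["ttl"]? False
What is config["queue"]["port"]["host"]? 300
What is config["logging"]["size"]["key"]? "us-east-1"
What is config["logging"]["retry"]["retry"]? "0.0.0.0"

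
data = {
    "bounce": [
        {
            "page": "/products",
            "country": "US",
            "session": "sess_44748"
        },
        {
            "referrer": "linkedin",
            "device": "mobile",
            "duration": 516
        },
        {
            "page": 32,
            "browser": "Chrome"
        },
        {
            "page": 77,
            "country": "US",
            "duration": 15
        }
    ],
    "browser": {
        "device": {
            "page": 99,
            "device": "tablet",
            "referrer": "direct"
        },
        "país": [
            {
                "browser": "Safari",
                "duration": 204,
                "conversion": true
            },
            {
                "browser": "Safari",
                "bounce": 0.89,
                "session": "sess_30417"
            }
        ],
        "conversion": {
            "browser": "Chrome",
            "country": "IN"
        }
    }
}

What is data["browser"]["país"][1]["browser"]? "Safari"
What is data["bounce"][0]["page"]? "/products"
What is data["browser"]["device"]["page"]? 99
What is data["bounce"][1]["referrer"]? "linkedin"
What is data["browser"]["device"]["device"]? "tablet"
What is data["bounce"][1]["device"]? "mobile"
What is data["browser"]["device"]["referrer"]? "direct"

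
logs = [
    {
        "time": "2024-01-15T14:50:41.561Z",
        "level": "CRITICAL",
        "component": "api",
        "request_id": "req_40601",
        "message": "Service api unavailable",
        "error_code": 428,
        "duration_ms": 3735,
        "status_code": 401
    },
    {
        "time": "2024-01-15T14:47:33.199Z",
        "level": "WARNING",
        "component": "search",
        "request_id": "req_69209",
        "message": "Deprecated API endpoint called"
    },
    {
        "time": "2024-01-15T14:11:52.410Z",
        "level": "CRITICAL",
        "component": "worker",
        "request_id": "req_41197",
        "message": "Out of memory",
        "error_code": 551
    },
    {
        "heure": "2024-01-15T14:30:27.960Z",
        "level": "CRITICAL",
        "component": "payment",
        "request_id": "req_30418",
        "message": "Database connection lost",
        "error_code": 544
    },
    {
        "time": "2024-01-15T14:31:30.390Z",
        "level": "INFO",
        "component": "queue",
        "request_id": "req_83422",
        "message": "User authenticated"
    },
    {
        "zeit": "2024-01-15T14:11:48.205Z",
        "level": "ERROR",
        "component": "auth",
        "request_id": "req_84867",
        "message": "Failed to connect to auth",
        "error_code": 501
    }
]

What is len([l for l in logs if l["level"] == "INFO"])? 1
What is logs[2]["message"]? "Out of memory"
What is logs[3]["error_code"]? 544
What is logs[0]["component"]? "api"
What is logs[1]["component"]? "search"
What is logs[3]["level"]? "CRITICAL"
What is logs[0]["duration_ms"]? 3735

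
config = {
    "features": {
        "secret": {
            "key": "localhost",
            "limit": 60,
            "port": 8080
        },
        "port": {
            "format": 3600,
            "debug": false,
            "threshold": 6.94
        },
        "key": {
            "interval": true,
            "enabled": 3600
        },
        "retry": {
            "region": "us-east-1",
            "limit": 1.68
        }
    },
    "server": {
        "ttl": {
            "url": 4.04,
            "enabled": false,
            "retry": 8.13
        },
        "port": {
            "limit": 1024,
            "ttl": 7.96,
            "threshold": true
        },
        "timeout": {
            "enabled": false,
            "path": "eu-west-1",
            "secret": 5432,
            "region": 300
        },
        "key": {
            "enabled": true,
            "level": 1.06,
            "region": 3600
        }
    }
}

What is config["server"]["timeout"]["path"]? "eu-west-1"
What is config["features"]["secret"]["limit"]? 60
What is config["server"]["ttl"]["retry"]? 8.13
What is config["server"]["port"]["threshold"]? True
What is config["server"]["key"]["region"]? 3600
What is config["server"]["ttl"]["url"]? 4.04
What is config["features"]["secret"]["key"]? "localhost"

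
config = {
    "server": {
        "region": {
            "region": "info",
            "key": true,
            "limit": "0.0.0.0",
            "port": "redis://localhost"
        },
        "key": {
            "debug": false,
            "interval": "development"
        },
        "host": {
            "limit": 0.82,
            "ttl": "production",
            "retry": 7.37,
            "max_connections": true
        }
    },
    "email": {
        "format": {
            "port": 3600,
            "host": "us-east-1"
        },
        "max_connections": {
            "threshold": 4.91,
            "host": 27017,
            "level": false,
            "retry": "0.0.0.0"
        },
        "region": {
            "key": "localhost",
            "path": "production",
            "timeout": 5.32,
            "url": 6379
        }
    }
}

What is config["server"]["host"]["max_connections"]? True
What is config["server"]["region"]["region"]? "info"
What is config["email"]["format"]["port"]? 3600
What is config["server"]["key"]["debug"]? False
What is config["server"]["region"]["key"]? True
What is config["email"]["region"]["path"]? "production"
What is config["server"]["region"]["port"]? "redis://localhost"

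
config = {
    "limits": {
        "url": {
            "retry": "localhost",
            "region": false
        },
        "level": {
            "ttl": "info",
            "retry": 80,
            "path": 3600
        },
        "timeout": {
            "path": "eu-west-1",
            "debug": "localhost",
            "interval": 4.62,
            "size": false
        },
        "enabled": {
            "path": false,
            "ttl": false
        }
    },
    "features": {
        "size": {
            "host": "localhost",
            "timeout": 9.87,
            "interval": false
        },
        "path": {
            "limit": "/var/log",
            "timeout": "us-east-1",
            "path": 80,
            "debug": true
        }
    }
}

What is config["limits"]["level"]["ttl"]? "info"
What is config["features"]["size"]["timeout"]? 9.87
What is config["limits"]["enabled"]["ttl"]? False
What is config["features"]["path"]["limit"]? "/var/log"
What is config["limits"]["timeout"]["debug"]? "localhost"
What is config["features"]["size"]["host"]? "localhost"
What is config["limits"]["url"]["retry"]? "localhost"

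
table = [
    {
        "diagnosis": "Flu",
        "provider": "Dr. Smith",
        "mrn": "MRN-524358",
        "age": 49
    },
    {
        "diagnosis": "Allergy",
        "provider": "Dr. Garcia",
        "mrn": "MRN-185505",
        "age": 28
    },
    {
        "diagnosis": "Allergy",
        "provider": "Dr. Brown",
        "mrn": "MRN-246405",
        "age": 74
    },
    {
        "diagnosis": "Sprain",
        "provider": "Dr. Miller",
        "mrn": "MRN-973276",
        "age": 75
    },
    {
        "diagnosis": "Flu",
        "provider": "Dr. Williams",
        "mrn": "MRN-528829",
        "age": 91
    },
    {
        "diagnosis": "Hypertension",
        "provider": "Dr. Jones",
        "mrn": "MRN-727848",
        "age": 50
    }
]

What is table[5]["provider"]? "Dr. Jones"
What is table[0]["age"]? 49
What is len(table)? 6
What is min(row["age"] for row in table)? 28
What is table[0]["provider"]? "Dr. Smith"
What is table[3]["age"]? 75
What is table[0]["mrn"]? "MRN-524358"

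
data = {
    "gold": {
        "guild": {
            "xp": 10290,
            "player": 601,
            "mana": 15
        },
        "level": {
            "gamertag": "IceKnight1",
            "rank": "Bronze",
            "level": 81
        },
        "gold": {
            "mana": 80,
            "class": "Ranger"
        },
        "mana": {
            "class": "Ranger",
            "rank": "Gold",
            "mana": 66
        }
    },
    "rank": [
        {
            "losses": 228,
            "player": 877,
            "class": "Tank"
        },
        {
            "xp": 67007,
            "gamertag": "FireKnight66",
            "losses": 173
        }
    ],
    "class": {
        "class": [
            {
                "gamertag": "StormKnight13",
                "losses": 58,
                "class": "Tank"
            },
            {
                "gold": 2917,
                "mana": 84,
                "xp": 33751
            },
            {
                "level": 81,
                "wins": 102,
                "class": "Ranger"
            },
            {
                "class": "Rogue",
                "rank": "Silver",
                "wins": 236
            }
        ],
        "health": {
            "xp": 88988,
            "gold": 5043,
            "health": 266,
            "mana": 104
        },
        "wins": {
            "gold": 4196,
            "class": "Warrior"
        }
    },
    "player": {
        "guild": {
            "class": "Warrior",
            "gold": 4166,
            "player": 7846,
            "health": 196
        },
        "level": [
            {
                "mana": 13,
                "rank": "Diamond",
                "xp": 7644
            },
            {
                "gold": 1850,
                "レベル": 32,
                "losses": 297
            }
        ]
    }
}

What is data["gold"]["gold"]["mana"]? 80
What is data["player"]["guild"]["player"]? 7846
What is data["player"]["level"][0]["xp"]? 7644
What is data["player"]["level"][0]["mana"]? 13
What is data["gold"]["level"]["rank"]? "Bronze"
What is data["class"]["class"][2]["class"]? "Ranger"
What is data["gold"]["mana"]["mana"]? 66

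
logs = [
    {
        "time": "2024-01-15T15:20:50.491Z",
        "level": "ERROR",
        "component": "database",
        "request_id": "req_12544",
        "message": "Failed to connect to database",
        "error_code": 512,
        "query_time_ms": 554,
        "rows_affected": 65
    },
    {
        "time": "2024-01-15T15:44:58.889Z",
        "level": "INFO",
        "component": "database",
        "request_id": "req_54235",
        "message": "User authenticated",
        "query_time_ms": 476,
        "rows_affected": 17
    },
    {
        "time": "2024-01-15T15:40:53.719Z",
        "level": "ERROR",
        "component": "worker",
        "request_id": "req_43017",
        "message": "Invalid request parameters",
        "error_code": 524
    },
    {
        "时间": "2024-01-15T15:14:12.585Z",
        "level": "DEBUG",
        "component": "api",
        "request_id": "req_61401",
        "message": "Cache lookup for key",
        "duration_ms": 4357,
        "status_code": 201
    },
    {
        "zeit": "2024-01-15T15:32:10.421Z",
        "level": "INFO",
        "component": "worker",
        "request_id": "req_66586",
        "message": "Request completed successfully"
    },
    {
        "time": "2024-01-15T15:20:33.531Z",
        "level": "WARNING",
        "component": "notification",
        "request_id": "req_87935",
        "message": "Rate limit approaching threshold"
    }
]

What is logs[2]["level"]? "ERROR"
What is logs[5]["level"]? "WARNING"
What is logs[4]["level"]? "INFO"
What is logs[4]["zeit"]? "2024-01-15T15:32:10.421Z"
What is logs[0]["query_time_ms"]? 554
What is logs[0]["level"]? "ERROR"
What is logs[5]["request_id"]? "req_87935"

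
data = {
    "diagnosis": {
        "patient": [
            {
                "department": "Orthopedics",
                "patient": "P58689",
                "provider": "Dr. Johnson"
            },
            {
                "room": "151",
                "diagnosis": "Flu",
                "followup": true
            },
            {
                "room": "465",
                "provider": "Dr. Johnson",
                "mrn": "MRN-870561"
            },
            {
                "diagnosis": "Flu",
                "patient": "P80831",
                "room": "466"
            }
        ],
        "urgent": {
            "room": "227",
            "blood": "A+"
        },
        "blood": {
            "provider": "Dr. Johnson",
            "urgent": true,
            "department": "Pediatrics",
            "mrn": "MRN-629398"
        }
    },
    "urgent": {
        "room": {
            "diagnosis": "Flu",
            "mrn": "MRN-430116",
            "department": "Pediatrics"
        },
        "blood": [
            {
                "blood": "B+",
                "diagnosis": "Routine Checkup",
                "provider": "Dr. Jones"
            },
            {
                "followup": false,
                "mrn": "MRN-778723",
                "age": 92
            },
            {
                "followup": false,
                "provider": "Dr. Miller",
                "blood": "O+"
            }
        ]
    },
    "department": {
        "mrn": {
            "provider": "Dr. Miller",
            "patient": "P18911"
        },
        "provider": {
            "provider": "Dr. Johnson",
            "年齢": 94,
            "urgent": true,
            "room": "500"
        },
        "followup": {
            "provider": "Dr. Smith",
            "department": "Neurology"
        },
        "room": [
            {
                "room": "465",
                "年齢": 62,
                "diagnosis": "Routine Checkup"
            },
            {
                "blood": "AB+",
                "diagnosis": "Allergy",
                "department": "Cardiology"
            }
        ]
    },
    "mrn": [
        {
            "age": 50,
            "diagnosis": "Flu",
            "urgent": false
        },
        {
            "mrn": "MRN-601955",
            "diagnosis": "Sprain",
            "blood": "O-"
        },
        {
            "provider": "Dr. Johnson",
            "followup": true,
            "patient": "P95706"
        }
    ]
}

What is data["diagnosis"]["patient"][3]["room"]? "466"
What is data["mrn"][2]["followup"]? True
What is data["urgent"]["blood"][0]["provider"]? "Dr. Jones"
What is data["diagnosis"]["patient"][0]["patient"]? "P58689"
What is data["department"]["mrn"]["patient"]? "P18911"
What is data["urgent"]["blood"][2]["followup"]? False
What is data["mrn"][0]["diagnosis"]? "Flu"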